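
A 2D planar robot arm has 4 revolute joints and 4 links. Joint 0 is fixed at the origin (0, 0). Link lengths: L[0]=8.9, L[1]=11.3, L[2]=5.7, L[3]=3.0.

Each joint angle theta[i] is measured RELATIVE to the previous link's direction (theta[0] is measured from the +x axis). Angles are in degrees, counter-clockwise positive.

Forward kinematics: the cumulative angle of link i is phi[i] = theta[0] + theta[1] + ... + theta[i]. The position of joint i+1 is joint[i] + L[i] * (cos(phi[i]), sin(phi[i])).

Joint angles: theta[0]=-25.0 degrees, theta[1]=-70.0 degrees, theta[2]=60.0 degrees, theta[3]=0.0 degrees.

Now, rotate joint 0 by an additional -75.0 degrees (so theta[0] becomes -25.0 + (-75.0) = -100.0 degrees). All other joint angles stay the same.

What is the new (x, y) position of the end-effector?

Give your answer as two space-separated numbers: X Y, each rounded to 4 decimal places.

Answer: -15.6494 -18.9023

Derivation:
joint[0] = (0.0000, 0.0000)  (base)
link 0: phi[0] = -100 = -100 deg
  cos(-100 deg) = -0.1736, sin(-100 deg) = -0.9848
  joint[1] = (0.0000, 0.0000) + 8.9 * (-0.1736, -0.9848) = (0.0000 + -1.5455, 0.0000 + -8.7648) = (-1.5455, -8.7648)
link 1: phi[1] = -100 + -70 = -170 deg
  cos(-170 deg) = -0.9848, sin(-170 deg) = -0.1736
  joint[2] = (-1.5455, -8.7648) + 11.3 * (-0.9848, -0.1736) = (-1.5455 + -11.1283, -8.7648 + -1.9622) = (-12.6738, -10.7270)
link 2: phi[2] = -100 + -70 + 60 = -110 deg
  cos(-110 deg) = -0.3420, sin(-110 deg) = -0.9397
  joint[3] = (-12.6738, -10.7270) + 5.7 * (-0.3420, -0.9397) = (-12.6738 + -1.9495, -10.7270 + -5.3562) = (-14.6233, -16.0833)
link 3: phi[3] = -100 + -70 + 60 + 0 = -110 deg
  cos(-110 deg) = -0.3420, sin(-110 deg) = -0.9397
  joint[4] = (-14.6233, -16.0833) + 3 * (-0.3420, -0.9397) = (-14.6233 + -1.0261, -16.0833 + -2.8191) = (-15.6494, -18.9023)
End effector: (-15.6494, -18.9023)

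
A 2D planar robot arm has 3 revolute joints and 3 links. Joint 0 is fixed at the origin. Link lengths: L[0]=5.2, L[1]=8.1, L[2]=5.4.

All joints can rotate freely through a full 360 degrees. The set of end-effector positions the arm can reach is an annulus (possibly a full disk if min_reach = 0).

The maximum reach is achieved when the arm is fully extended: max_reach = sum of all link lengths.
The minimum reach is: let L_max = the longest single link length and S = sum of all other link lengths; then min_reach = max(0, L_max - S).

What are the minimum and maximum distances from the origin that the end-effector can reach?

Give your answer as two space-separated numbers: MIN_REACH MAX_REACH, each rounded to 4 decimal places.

Answer: 0.0000 18.7000

Derivation:
Link lengths: [5.2, 8.1, 5.4]
max_reach = 5.2 + 8.1 + 5.4 = 18.7
L_max = max([5.2, 8.1, 5.4]) = 8.1
S (sum of others) = 18.7 - 8.1 = 10.6
min_reach = max(0, 8.1 - 10.6) = max(0, -2.5) = 0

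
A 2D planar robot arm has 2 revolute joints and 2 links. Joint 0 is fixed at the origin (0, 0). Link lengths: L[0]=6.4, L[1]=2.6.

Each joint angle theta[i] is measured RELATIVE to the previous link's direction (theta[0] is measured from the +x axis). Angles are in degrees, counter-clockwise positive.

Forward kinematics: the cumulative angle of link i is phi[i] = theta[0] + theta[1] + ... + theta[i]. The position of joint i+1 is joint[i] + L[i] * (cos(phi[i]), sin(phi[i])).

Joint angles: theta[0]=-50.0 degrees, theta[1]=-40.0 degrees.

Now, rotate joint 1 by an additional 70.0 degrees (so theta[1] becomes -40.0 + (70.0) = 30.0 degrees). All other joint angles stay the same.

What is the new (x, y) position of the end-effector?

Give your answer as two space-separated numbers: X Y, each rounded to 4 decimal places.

joint[0] = (0.0000, 0.0000)  (base)
link 0: phi[0] = -50 = -50 deg
  cos(-50 deg) = 0.6428, sin(-50 deg) = -0.7660
  joint[1] = (0.0000, 0.0000) + 6.4 * (0.6428, -0.7660) = (0.0000 + 4.1138, 0.0000 + -4.9027) = (4.1138, -4.9027)
link 1: phi[1] = -50 + 30 = -20 deg
  cos(-20 deg) = 0.9397, sin(-20 deg) = -0.3420
  joint[2] = (4.1138, -4.9027) + 2.6 * (0.9397, -0.3420) = (4.1138 + 2.4432, -4.9027 + -0.8893) = (6.5570, -5.7919)
End effector: (6.5570, -5.7919)

Answer: 6.5570 -5.7919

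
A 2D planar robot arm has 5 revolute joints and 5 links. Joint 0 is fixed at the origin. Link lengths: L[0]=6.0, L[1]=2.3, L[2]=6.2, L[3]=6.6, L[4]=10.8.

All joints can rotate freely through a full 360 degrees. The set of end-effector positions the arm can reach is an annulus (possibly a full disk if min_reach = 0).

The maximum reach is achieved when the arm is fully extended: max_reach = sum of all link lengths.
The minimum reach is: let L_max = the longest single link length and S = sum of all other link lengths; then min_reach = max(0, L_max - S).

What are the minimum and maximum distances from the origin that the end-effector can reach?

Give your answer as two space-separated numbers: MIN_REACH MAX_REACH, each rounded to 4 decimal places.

Answer: 0.0000 31.9000

Derivation:
Link lengths: [6.0, 2.3, 6.2, 6.6, 10.8]
max_reach = 6 + 2.3 + 6.2 + 6.6 + 10.8 = 31.9
L_max = max([6.0, 2.3, 6.2, 6.6, 10.8]) = 10.8
S (sum of others) = 31.9 - 10.8 = 21.1
min_reach = max(0, 10.8 - 21.1) = max(0, -10.3) = 0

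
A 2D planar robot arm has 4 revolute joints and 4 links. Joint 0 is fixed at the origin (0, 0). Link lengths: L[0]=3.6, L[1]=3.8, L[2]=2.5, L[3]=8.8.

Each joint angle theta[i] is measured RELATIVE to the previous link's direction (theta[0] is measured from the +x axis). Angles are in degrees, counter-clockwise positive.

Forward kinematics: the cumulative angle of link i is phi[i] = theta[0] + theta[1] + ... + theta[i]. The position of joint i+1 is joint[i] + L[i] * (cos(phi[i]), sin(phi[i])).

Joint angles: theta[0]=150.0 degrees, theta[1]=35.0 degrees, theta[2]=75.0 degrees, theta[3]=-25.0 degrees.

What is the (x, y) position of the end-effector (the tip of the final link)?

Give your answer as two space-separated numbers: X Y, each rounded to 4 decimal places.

Answer: -12.3848 -8.2017

Derivation:
joint[0] = (0.0000, 0.0000)  (base)
link 0: phi[0] = 150 = 150 deg
  cos(150 deg) = -0.8660, sin(150 deg) = 0.5000
  joint[1] = (0.0000, 0.0000) + 3.6 * (-0.8660, 0.5000) = (0.0000 + -3.1177, 0.0000 + 1.8000) = (-3.1177, 1.8000)
link 1: phi[1] = 150 + 35 = 185 deg
  cos(185 deg) = -0.9962, sin(185 deg) = -0.0872
  joint[2] = (-3.1177, 1.8000) + 3.8 * (-0.9962, -0.0872) = (-3.1177 + -3.7855, 1.8000 + -0.3312) = (-6.9032, 1.4688)
link 2: phi[2] = 150 + 35 + 75 = 260 deg
  cos(260 deg) = -0.1736, sin(260 deg) = -0.9848
  joint[3] = (-6.9032, 1.4688) + 2.5 * (-0.1736, -0.9848) = (-6.9032 + -0.4341, 1.4688 + -2.4620) = (-7.3374, -0.9932)
link 3: phi[3] = 150 + 35 + 75 + -25 = 235 deg
  cos(235 deg) = -0.5736, sin(235 deg) = -0.8192
  joint[4] = (-7.3374, -0.9932) + 8.8 * (-0.5736, -0.8192) = (-7.3374 + -5.0475, -0.9932 + -7.2085) = (-12.3848, -8.2017)
End effector: (-12.3848, -8.2017)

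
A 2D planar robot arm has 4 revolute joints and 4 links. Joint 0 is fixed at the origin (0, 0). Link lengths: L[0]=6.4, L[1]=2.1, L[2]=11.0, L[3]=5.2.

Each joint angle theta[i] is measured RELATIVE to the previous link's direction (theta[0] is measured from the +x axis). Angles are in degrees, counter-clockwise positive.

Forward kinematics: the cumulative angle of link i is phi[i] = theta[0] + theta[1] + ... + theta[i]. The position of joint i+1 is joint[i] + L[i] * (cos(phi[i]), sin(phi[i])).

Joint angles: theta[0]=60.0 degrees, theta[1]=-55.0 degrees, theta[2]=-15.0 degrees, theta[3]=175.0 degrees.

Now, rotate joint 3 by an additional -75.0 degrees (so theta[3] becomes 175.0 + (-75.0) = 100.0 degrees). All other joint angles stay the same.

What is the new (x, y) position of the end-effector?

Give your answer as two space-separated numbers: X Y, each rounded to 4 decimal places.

joint[0] = (0.0000, 0.0000)  (base)
link 0: phi[0] = 60 = 60 deg
  cos(60 deg) = 0.5000, sin(60 deg) = 0.8660
  joint[1] = (0.0000, 0.0000) + 6.4 * (0.5000, 0.8660) = (0.0000 + 3.2000, 0.0000 + 5.5426) = (3.2000, 5.5426)
link 1: phi[1] = 60 + -55 = 5 deg
  cos(5 deg) = 0.9962, sin(5 deg) = 0.0872
  joint[2] = (3.2000, 5.5426) + 2.1 * (0.9962, 0.0872) = (3.2000 + 2.0920, 5.5426 + 0.1830) = (5.2920, 5.7256)
link 2: phi[2] = 60 + -55 + -15 = -10 deg
  cos(-10 deg) = 0.9848, sin(-10 deg) = -0.1736
  joint[3] = (5.2920, 5.7256) + 11 * (0.9848, -0.1736) = (5.2920 + 10.8329, 5.7256 + -1.9101) = (16.1249, 3.8155)
link 3: phi[3] = 60 + -55 + -15 + 100 = 90 deg
  cos(90 deg) = 0.0000, sin(90 deg) = 1.0000
  joint[4] = (16.1249, 3.8155) + 5.2 * (0.0000, 1.0000) = (16.1249 + 0.0000, 3.8155 + 5.2000) = (16.1249, 9.0155)
End effector: (16.1249, 9.0155)

Answer: 16.1249 9.0155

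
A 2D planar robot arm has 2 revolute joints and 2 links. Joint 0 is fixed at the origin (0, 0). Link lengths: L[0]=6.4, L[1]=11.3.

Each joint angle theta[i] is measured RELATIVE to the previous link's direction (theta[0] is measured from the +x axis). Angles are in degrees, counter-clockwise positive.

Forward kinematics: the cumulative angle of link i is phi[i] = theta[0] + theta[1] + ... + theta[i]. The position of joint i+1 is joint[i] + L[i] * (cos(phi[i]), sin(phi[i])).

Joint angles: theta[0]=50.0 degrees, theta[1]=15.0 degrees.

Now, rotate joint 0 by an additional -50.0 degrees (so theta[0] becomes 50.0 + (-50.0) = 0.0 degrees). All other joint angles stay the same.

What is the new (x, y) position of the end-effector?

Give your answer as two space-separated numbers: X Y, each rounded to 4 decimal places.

joint[0] = (0.0000, 0.0000)  (base)
link 0: phi[0] = 0 = 0 deg
  cos(0 deg) = 1.0000, sin(0 deg) = 0.0000
  joint[1] = (0.0000, 0.0000) + 6.4 * (1.0000, 0.0000) = (0.0000 + 6.4000, 0.0000 + 0.0000) = (6.4000, 0.0000)
link 1: phi[1] = 0 + 15 = 15 deg
  cos(15 deg) = 0.9659, sin(15 deg) = 0.2588
  joint[2] = (6.4000, 0.0000) + 11.3 * (0.9659, 0.2588) = (6.4000 + 10.9150, 0.0000 + 2.9247) = (17.3150, 2.9247)
End effector: (17.3150, 2.9247)

Answer: 17.3150 2.9247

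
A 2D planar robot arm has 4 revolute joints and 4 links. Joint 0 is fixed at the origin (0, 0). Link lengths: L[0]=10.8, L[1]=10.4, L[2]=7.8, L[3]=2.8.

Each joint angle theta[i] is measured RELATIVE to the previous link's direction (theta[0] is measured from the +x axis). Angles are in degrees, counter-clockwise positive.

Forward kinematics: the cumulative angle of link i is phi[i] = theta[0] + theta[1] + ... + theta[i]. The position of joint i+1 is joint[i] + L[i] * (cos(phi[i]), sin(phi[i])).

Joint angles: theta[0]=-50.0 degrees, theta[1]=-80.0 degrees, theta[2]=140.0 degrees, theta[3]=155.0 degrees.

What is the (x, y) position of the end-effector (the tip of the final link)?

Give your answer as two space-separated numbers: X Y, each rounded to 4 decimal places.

Answer: 5.2340 -14.1610

Derivation:
joint[0] = (0.0000, 0.0000)  (base)
link 0: phi[0] = -50 = -50 deg
  cos(-50 deg) = 0.6428, sin(-50 deg) = -0.7660
  joint[1] = (0.0000, 0.0000) + 10.8 * (0.6428, -0.7660) = (0.0000 + 6.9421, 0.0000 + -8.2733) = (6.9421, -8.2733)
link 1: phi[1] = -50 + -80 = -130 deg
  cos(-130 deg) = -0.6428, sin(-130 deg) = -0.7660
  joint[2] = (6.9421, -8.2733) + 10.4 * (-0.6428, -0.7660) = (6.9421 + -6.6850, -8.2733 + -7.9669) = (0.2571, -16.2401)
link 2: phi[2] = -50 + -80 + 140 = 10 deg
  cos(10 deg) = 0.9848, sin(10 deg) = 0.1736
  joint[3] = (0.2571, -16.2401) + 7.8 * (0.9848, 0.1736) = (0.2571 + 7.6815, -16.2401 + 1.3545) = (7.9386, -14.8857)
link 3: phi[3] = -50 + -80 + 140 + 155 = 165 deg
  cos(165 deg) = -0.9659, sin(165 deg) = 0.2588
  joint[4] = (7.9386, -14.8857) + 2.8 * (-0.9659, 0.2588) = (7.9386 + -2.7046, -14.8857 + 0.7247) = (5.2340, -14.1610)
End effector: (5.2340, -14.1610)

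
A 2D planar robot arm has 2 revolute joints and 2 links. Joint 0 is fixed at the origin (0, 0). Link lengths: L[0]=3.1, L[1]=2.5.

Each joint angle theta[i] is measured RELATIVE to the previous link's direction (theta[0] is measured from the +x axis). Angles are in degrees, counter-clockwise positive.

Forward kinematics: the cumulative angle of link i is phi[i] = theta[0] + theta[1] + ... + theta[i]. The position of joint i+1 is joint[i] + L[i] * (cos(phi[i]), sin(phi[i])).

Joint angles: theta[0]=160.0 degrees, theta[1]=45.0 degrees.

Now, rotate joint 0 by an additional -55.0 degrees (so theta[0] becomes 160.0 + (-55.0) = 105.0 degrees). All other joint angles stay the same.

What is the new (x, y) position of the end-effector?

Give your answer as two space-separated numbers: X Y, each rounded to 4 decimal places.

Answer: -2.9674 4.2444

Derivation:
joint[0] = (0.0000, 0.0000)  (base)
link 0: phi[0] = 105 = 105 deg
  cos(105 deg) = -0.2588, sin(105 deg) = 0.9659
  joint[1] = (0.0000, 0.0000) + 3.1 * (-0.2588, 0.9659) = (0.0000 + -0.8023, 0.0000 + 2.9944) = (-0.8023, 2.9944)
link 1: phi[1] = 105 + 45 = 150 deg
  cos(150 deg) = -0.8660, sin(150 deg) = 0.5000
  joint[2] = (-0.8023, 2.9944) + 2.5 * (-0.8660, 0.5000) = (-0.8023 + -2.1651, 2.9944 + 1.2500) = (-2.9674, 4.2444)
End effector: (-2.9674, 4.2444)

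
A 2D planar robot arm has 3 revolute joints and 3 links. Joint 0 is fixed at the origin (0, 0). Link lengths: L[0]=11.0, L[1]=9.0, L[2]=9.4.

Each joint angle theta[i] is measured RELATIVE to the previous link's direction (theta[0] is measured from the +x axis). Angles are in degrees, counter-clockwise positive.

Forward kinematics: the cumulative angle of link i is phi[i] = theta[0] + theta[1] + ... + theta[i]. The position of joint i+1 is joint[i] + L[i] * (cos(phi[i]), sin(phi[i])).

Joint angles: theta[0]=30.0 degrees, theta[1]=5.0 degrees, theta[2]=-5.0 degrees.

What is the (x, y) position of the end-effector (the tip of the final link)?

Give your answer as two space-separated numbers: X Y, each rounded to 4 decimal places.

Answer: 25.0393 15.3622

Derivation:
joint[0] = (0.0000, 0.0000)  (base)
link 0: phi[0] = 30 = 30 deg
  cos(30 deg) = 0.8660, sin(30 deg) = 0.5000
  joint[1] = (0.0000, 0.0000) + 11 * (0.8660, 0.5000) = (0.0000 + 9.5263, 0.0000 + 5.5000) = (9.5263, 5.5000)
link 1: phi[1] = 30 + 5 = 35 deg
  cos(35 deg) = 0.8192, sin(35 deg) = 0.5736
  joint[2] = (9.5263, 5.5000) + 9 * (0.8192, 0.5736) = (9.5263 + 7.3724, 5.5000 + 5.1622) = (16.8986, 10.6622)
link 2: phi[2] = 30 + 5 + -5 = 30 deg
  cos(30 deg) = 0.8660, sin(30 deg) = 0.5000
  joint[3] = (16.8986, 10.6622) + 9.4 * (0.8660, 0.5000) = (16.8986 + 8.1406, 10.6622 + 4.7000) = (25.0393, 15.3622)
End effector: (25.0393, 15.3622)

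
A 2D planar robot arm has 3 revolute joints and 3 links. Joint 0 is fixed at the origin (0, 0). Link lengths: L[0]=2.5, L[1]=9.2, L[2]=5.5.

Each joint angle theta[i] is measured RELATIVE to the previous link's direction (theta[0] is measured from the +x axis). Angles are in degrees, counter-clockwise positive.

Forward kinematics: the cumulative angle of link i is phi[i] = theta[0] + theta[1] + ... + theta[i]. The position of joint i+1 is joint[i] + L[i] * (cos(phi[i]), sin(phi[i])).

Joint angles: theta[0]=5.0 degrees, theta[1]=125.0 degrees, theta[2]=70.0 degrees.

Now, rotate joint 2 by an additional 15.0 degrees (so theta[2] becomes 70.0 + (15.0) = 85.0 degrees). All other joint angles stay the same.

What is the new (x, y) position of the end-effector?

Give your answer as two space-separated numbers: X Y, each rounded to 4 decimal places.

Answer: -7.9285 4.1108

Derivation:
joint[0] = (0.0000, 0.0000)  (base)
link 0: phi[0] = 5 = 5 deg
  cos(5 deg) = 0.9962, sin(5 deg) = 0.0872
  joint[1] = (0.0000, 0.0000) + 2.5 * (0.9962, 0.0872) = (0.0000 + 2.4905, 0.0000 + 0.2179) = (2.4905, 0.2179)
link 1: phi[1] = 5 + 125 = 130 deg
  cos(130 deg) = -0.6428, sin(130 deg) = 0.7660
  joint[2] = (2.4905, 0.2179) + 9.2 * (-0.6428, 0.7660) = (2.4905 + -5.9136, 0.2179 + 7.0476) = (-3.4232, 7.2655)
link 2: phi[2] = 5 + 125 + 85 = 215 deg
  cos(215 deg) = -0.8192, sin(215 deg) = -0.5736
  joint[3] = (-3.4232, 7.2655) + 5.5 * (-0.8192, -0.5736) = (-3.4232 + -4.5053, 7.2655 + -3.1547) = (-7.9285, 4.1108)
End effector: (-7.9285, 4.1108)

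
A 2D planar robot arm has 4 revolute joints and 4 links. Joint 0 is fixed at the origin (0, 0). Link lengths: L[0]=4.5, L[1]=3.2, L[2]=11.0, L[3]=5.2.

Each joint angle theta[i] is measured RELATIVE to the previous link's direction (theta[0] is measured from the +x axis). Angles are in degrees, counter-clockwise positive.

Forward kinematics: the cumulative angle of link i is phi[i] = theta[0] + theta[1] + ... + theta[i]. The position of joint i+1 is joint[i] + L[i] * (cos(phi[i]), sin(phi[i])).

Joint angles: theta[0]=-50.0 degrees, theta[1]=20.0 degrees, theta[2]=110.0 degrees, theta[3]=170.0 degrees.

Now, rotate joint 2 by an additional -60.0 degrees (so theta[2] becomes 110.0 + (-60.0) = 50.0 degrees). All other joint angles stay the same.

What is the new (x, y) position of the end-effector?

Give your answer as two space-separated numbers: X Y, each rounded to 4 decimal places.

Answer: 10.8794 -2.1879

Derivation:
joint[0] = (0.0000, 0.0000)  (base)
link 0: phi[0] = -50 = -50 deg
  cos(-50 deg) = 0.6428, sin(-50 deg) = -0.7660
  joint[1] = (0.0000, 0.0000) + 4.5 * (0.6428, -0.7660) = (0.0000 + 2.8925, 0.0000 + -3.4472) = (2.8925, -3.4472)
link 1: phi[1] = -50 + 20 = -30 deg
  cos(-30 deg) = 0.8660, sin(-30 deg) = -0.5000
  joint[2] = (2.8925, -3.4472) + 3.2 * (0.8660, -0.5000) = (2.8925 + 2.7713, -3.4472 + -1.6000) = (5.6638, -5.0472)
link 2: phi[2] = -50 + 20 + 50 = 20 deg
  cos(20 deg) = 0.9397, sin(20 deg) = 0.3420
  joint[3] = (5.6638, -5.0472) + 11 * (0.9397, 0.3420) = (5.6638 + 10.3366, -5.0472 + 3.7622) = (16.0004, -1.2850)
link 3: phi[3] = -50 + 20 + 50 + 170 = 190 deg
  cos(190 deg) = -0.9848, sin(190 deg) = -0.1736
  joint[4] = (16.0004, -1.2850) + 5.2 * (-0.9848, -0.1736) = (16.0004 + -5.1210, -1.2850 + -0.9030) = (10.8794, -2.1879)
End effector: (10.8794, -2.1879)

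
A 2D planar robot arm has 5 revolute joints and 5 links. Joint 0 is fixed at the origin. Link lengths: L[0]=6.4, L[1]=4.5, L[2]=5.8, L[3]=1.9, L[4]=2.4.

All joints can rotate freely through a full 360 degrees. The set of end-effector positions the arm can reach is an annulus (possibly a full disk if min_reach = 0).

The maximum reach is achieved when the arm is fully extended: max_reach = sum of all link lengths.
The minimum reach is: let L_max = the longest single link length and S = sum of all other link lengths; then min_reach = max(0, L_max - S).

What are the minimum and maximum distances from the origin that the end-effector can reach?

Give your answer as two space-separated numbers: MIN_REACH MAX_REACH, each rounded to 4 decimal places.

Link lengths: [6.4, 4.5, 5.8, 1.9, 2.4]
max_reach = 6.4 + 4.5 + 5.8 + 1.9 + 2.4 = 21
L_max = max([6.4, 4.5, 5.8, 1.9, 2.4]) = 6.4
S (sum of others) = 21 - 6.4 = 14.6
min_reach = max(0, 6.4 - 14.6) = max(0, -8.2) = 0

Answer: 0.0000 21.0000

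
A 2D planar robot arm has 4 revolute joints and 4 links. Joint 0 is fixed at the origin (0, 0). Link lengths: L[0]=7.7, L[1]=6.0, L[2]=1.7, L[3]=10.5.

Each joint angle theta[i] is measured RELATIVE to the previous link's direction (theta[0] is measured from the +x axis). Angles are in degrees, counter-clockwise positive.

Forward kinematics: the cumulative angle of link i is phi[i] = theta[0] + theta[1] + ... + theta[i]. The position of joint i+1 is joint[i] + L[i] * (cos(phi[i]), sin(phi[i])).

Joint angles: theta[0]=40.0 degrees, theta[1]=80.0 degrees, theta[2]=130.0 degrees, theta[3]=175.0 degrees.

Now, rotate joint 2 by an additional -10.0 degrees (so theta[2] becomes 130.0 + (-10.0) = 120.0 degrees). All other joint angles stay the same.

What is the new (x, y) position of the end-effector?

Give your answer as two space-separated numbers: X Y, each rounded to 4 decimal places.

joint[0] = (0.0000, 0.0000)  (base)
link 0: phi[0] = 40 = 40 deg
  cos(40 deg) = 0.7660, sin(40 deg) = 0.6428
  joint[1] = (0.0000, 0.0000) + 7.7 * (0.7660, 0.6428) = (0.0000 + 5.8985, 0.0000 + 4.9495) = (5.8985, 4.9495)
link 1: phi[1] = 40 + 80 = 120 deg
  cos(120 deg) = -0.5000, sin(120 deg) = 0.8660
  joint[2] = (5.8985, 4.9495) + 6 * (-0.5000, 0.8660) = (5.8985 + -3.0000, 4.9495 + 5.1962) = (2.8985, 10.1456)
link 2: phi[2] = 40 + 80 + 120 = 240 deg
  cos(240 deg) = -0.5000, sin(240 deg) = -0.8660
  joint[3] = (2.8985, 10.1456) + 1.7 * (-0.5000, -0.8660) = (2.8985 + -0.8500, 10.1456 + -1.4722) = (2.0485, 8.6734)
link 3: phi[3] = 40 + 80 + 120 + 175 = 415 deg
  cos(415 deg) = 0.5736, sin(415 deg) = 0.8192
  joint[4] = (2.0485, 8.6734) + 10.5 * (0.5736, 0.8192) = (2.0485 + 6.0226, 8.6734 + 8.6011) = (8.0711, 17.2745)
End effector: (8.0711, 17.2745)

Answer: 8.0711 17.2745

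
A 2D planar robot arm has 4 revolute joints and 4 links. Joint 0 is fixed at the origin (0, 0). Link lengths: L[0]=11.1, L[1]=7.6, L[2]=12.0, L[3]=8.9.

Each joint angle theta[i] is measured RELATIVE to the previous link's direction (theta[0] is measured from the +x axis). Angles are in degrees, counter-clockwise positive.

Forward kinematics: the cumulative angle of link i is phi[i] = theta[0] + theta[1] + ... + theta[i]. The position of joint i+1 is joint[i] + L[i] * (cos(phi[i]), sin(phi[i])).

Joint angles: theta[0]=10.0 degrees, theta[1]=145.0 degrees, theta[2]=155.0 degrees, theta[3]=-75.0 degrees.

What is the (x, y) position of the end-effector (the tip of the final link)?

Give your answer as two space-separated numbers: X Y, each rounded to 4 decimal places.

joint[0] = (0.0000, 0.0000)  (base)
link 0: phi[0] = 10 = 10 deg
  cos(10 deg) = 0.9848, sin(10 deg) = 0.1736
  joint[1] = (0.0000, 0.0000) + 11.1 * (0.9848, 0.1736) = (0.0000 + 10.9314, 0.0000 + 1.9275) = (10.9314, 1.9275)
link 1: phi[1] = 10 + 145 = 155 deg
  cos(155 deg) = -0.9063, sin(155 deg) = 0.4226
  joint[2] = (10.9314, 1.9275) + 7.6 * (-0.9063, 0.4226) = (10.9314 + -6.8879, 1.9275 + 3.2119) = (4.0434, 5.1394)
link 2: phi[2] = 10 + 145 + 155 = 310 deg
  cos(310 deg) = 0.6428, sin(310 deg) = -0.7660
  joint[3] = (4.0434, 5.1394) + 12 * (0.6428, -0.7660) = (4.0434 + 7.7135, 5.1394 + -9.1925) = (11.7569, -4.0531)
link 3: phi[3] = 10 + 145 + 155 + -75 = 235 deg
  cos(235 deg) = -0.5736, sin(235 deg) = -0.8192
  joint[4] = (11.7569, -4.0531) + 8.9 * (-0.5736, -0.8192) = (11.7569 + -5.1048, -4.0531 + -7.2905) = (6.6520, -11.3436)
End effector: (6.6520, -11.3436)

Answer: 6.6520 -11.3436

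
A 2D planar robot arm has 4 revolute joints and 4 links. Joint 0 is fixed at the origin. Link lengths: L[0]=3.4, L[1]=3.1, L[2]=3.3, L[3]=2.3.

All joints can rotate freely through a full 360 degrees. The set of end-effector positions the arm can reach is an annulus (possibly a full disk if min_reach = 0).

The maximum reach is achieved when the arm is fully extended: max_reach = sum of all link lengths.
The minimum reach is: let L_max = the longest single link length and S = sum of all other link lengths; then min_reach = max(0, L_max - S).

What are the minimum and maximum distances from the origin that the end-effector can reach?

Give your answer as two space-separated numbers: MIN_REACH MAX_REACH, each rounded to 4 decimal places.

Answer: 0.0000 12.1000

Derivation:
Link lengths: [3.4, 3.1, 3.3, 2.3]
max_reach = 3.4 + 3.1 + 3.3 + 2.3 = 12.1
L_max = max([3.4, 3.1, 3.3, 2.3]) = 3.4
S (sum of others) = 12.1 - 3.4 = 8.7
min_reach = max(0, 3.4 - 8.7) = max(0, -5.3) = 0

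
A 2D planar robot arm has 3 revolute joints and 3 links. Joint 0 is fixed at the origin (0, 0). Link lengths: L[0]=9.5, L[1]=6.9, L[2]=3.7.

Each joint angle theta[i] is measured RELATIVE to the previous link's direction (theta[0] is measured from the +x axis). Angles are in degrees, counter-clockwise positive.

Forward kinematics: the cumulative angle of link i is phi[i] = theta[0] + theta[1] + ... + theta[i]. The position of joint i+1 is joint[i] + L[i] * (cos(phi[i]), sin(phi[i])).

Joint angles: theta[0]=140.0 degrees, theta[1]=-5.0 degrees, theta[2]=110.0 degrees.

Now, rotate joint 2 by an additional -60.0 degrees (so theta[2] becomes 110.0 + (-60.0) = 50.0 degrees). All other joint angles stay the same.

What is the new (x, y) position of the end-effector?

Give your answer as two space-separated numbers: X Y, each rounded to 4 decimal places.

Answer: -15.8424 10.6630

Derivation:
joint[0] = (0.0000, 0.0000)  (base)
link 0: phi[0] = 140 = 140 deg
  cos(140 deg) = -0.7660, sin(140 deg) = 0.6428
  joint[1] = (0.0000, 0.0000) + 9.5 * (-0.7660, 0.6428) = (0.0000 + -7.2774, 0.0000 + 6.1065) = (-7.2774, 6.1065)
link 1: phi[1] = 140 + -5 = 135 deg
  cos(135 deg) = -0.7071, sin(135 deg) = 0.7071
  joint[2] = (-7.2774, 6.1065) + 6.9 * (-0.7071, 0.7071) = (-7.2774 + -4.8790, 6.1065 + 4.8790) = (-12.1565, 10.9855)
link 2: phi[2] = 140 + -5 + 50 = 185 deg
  cos(185 deg) = -0.9962, sin(185 deg) = -0.0872
  joint[3] = (-12.1565, 10.9855) + 3.7 * (-0.9962, -0.0872) = (-12.1565 + -3.6859, 10.9855 + -0.3225) = (-15.8424, 10.6630)
End effector: (-15.8424, 10.6630)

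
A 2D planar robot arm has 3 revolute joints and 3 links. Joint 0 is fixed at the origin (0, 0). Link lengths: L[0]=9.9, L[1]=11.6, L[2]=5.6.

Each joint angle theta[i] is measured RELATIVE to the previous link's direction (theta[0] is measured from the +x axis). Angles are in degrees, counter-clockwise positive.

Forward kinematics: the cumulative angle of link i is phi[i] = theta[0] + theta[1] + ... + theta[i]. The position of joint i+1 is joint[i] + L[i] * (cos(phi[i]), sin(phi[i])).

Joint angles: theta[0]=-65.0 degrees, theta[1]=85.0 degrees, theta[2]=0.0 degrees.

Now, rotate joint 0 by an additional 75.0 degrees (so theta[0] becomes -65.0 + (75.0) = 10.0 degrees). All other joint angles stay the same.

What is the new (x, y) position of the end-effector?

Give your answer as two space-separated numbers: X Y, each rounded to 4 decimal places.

Answer: 8.2505 18.8537

Derivation:
joint[0] = (0.0000, 0.0000)  (base)
link 0: phi[0] = 10 = 10 deg
  cos(10 deg) = 0.9848, sin(10 deg) = 0.1736
  joint[1] = (0.0000, 0.0000) + 9.9 * (0.9848, 0.1736) = (0.0000 + 9.7496, 0.0000 + 1.7191) = (9.7496, 1.7191)
link 1: phi[1] = 10 + 85 = 95 deg
  cos(95 deg) = -0.0872, sin(95 deg) = 0.9962
  joint[2] = (9.7496, 1.7191) + 11.6 * (-0.0872, 0.9962) = (9.7496 + -1.0110, 1.7191 + 11.5559) = (8.7386, 13.2750)
link 2: phi[2] = 10 + 85 + 0 = 95 deg
  cos(95 deg) = -0.0872, sin(95 deg) = 0.9962
  joint[3] = (8.7386, 13.2750) + 5.6 * (-0.0872, 0.9962) = (8.7386 + -0.4881, 13.2750 + 5.5787) = (8.2505, 18.8537)
End effector: (8.2505, 18.8537)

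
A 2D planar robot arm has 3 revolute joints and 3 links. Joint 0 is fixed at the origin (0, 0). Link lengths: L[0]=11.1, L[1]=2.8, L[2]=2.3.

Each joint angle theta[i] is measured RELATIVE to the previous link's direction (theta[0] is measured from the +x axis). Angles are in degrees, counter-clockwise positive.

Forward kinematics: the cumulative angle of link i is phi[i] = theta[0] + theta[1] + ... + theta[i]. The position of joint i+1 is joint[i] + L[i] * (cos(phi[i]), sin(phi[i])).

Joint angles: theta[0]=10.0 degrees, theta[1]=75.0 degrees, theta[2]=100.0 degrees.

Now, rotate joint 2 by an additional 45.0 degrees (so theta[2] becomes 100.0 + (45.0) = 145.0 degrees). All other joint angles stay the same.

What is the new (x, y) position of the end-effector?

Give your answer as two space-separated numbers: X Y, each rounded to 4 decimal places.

joint[0] = (0.0000, 0.0000)  (base)
link 0: phi[0] = 10 = 10 deg
  cos(10 deg) = 0.9848, sin(10 deg) = 0.1736
  joint[1] = (0.0000, 0.0000) + 11.1 * (0.9848, 0.1736) = (0.0000 + 10.9314, 0.0000 + 1.9275) = (10.9314, 1.9275)
link 1: phi[1] = 10 + 75 = 85 deg
  cos(85 deg) = 0.0872, sin(85 deg) = 0.9962
  joint[2] = (10.9314, 1.9275) + 2.8 * (0.0872, 0.9962) = (10.9314 + 0.2440, 1.9275 + 2.7893) = (11.1754, 4.7168)
link 2: phi[2] = 10 + 75 + 145 = 230 deg
  cos(230 deg) = -0.6428, sin(230 deg) = -0.7660
  joint[3] = (11.1754, 4.7168) + 2.3 * (-0.6428, -0.7660) = (11.1754 + -1.4784, 4.7168 + -1.7619) = (9.6970, 2.9549)
End effector: (9.6970, 2.9549)

Answer: 9.6970 2.9549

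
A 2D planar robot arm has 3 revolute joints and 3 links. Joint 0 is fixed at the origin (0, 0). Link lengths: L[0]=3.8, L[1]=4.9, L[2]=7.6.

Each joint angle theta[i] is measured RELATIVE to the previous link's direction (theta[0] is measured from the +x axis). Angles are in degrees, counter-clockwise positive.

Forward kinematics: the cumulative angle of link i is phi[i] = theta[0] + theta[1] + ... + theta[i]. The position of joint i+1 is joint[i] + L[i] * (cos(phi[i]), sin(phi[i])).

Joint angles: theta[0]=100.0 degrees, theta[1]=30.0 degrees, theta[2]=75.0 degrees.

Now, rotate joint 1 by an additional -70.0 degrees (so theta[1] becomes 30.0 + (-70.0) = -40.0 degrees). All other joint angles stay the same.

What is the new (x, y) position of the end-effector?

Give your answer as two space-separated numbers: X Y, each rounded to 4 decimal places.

Answer: -3.5839 13.3598

Derivation:
joint[0] = (0.0000, 0.0000)  (base)
link 0: phi[0] = 100 = 100 deg
  cos(100 deg) = -0.1736, sin(100 deg) = 0.9848
  joint[1] = (0.0000, 0.0000) + 3.8 * (-0.1736, 0.9848) = (0.0000 + -0.6599, 0.0000 + 3.7423) = (-0.6599, 3.7423)
link 1: phi[1] = 100 + -40 = 60 deg
  cos(60 deg) = 0.5000, sin(60 deg) = 0.8660
  joint[2] = (-0.6599, 3.7423) + 4.9 * (0.5000, 0.8660) = (-0.6599 + 2.4500, 3.7423 + 4.2435) = (1.7901, 7.9858)
link 2: phi[2] = 100 + -40 + 75 = 135 deg
  cos(135 deg) = -0.7071, sin(135 deg) = 0.7071
  joint[3] = (1.7901, 7.9858) + 7.6 * (-0.7071, 0.7071) = (1.7901 + -5.3740, 7.9858 + 5.3740) = (-3.5839, 13.3598)
End effector: (-3.5839, 13.3598)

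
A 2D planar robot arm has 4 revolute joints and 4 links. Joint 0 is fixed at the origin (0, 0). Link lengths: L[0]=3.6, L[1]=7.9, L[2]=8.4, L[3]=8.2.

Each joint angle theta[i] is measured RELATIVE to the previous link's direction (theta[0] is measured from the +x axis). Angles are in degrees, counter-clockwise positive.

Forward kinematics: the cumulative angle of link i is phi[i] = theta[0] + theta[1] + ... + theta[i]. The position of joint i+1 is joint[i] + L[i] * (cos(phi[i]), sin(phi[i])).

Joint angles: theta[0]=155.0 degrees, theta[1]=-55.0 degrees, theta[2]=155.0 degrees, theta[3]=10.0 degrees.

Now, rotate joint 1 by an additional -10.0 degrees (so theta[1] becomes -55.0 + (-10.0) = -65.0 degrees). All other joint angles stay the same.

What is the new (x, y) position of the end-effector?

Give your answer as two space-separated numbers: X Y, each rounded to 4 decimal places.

joint[0] = (0.0000, 0.0000)  (base)
link 0: phi[0] = 155 = 155 deg
  cos(155 deg) = -0.9063, sin(155 deg) = 0.4226
  joint[1] = (0.0000, 0.0000) + 3.6 * (-0.9063, 0.4226) = (0.0000 + -3.2627, 0.0000 + 1.5214) = (-3.2627, 1.5214)
link 1: phi[1] = 155 + -65 = 90 deg
  cos(90 deg) = 0.0000, sin(90 deg) = 1.0000
  joint[2] = (-3.2627, 1.5214) + 7.9 * (0.0000, 1.0000) = (-3.2627 + 0.0000, 1.5214 + 7.9000) = (-3.2627, 9.4214)
link 2: phi[2] = 155 + -65 + 155 = 245 deg
  cos(245 deg) = -0.4226, sin(245 deg) = -0.9063
  joint[3] = (-3.2627, 9.4214) + 8.4 * (-0.4226, -0.9063) = (-3.2627 + -3.5500, 9.4214 + -7.6130) = (-6.8127, 1.8084)
link 3: phi[3] = 155 + -65 + 155 + 10 = 255 deg
  cos(255 deg) = -0.2588, sin(255 deg) = -0.9659
  joint[4] = (-6.8127, 1.8084) + 8.2 * (-0.2588, -0.9659) = (-6.8127 + -2.1223, 1.8084 + -7.9206) = (-8.9350, -6.1122)
End effector: (-8.9350, -6.1122)

Answer: -8.9350 -6.1122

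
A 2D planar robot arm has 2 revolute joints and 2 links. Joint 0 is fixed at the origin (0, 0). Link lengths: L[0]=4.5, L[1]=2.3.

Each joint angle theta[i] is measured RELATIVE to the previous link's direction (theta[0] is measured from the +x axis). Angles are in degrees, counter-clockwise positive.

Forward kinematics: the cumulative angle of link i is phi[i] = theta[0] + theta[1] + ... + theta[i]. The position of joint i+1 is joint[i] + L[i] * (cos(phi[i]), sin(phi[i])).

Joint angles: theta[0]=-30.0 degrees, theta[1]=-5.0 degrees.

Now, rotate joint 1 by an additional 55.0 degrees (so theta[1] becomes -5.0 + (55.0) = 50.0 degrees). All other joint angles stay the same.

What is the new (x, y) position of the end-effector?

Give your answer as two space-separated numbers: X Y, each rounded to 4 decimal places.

joint[0] = (0.0000, 0.0000)  (base)
link 0: phi[0] = -30 = -30 deg
  cos(-30 deg) = 0.8660, sin(-30 deg) = -0.5000
  joint[1] = (0.0000, 0.0000) + 4.5 * (0.8660, -0.5000) = (0.0000 + 3.8971, 0.0000 + -2.2500) = (3.8971, -2.2500)
link 1: phi[1] = -30 + 50 = 20 deg
  cos(20 deg) = 0.9397, sin(20 deg) = 0.3420
  joint[2] = (3.8971, -2.2500) + 2.3 * (0.9397, 0.3420) = (3.8971 + 2.1613, -2.2500 + 0.7866) = (6.0584, -1.4634)
End effector: (6.0584, -1.4634)

Answer: 6.0584 -1.4634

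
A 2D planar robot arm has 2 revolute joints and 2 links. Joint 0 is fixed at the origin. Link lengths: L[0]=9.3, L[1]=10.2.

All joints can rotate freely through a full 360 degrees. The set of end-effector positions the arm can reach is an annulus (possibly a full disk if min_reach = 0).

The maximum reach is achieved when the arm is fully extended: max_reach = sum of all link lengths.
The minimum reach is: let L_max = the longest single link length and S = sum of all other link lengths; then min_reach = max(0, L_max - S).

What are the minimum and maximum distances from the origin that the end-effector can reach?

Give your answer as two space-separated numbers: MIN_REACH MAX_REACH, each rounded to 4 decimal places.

Link lengths: [9.3, 10.2]
max_reach = 9.3 + 10.2 = 19.5
L_max = max([9.3, 10.2]) = 10.2
S (sum of others) = 19.5 - 10.2 = 9.3
min_reach = max(0, 10.2 - 9.3) = max(0, 0.9) = 0.9

Answer: 0.9000 19.5000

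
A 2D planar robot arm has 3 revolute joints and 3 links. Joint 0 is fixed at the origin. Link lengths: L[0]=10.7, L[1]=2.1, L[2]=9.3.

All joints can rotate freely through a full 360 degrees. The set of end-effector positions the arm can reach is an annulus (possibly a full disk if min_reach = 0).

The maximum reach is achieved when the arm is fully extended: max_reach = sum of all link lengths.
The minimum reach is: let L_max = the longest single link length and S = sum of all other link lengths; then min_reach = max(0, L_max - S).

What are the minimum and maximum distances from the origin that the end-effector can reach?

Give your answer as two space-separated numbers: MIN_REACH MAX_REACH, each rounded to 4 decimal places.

Answer: 0.0000 22.1000

Derivation:
Link lengths: [10.7, 2.1, 9.3]
max_reach = 10.7 + 2.1 + 9.3 = 22.1
L_max = max([10.7, 2.1, 9.3]) = 10.7
S (sum of others) = 22.1 - 10.7 = 11.4
min_reach = max(0, 10.7 - 11.4) = max(0, -0.7) = 0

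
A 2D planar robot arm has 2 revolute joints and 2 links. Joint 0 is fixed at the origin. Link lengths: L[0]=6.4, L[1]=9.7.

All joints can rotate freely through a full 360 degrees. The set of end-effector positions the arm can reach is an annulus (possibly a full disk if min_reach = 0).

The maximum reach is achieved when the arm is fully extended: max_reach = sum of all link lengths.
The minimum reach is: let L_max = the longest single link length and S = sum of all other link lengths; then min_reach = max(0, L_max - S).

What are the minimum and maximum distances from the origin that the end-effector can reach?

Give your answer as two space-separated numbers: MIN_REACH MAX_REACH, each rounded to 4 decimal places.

Answer: 3.3000 16.1000

Derivation:
Link lengths: [6.4, 9.7]
max_reach = 6.4 + 9.7 = 16.1
L_max = max([6.4, 9.7]) = 9.7
S (sum of others) = 16.1 - 9.7 = 6.4
min_reach = max(0, 9.7 - 6.4) = max(0, 3.3) = 3.3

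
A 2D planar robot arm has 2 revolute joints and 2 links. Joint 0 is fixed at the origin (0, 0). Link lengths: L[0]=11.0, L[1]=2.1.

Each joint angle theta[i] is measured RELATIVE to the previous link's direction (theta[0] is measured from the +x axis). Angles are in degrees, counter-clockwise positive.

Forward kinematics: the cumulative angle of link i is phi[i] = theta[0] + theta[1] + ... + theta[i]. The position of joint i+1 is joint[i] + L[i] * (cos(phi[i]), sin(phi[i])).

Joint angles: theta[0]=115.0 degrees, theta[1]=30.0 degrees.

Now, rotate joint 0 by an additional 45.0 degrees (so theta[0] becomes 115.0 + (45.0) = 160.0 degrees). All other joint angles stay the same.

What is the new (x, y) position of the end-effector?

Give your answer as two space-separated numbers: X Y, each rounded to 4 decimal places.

joint[0] = (0.0000, 0.0000)  (base)
link 0: phi[0] = 160 = 160 deg
  cos(160 deg) = -0.9397, sin(160 deg) = 0.3420
  joint[1] = (0.0000, 0.0000) + 11 * (-0.9397, 0.3420) = (0.0000 + -10.3366, 0.0000 + 3.7622) = (-10.3366, 3.7622)
link 1: phi[1] = 160 + 30 = 190 deg
  cos(190 deg) = -0.9848, sin(190 deg) = -0.1736
  joint[2] = (-10.3366, 3.7622) + 2.1 * (-0.9848, -0.1736) = (-10.3366 + -2.0681, 3.7622 + -0.3647) = (-12.4047, 3.3976)
End effector: (-12.4047, 3.3976)

Answer: -12.4047 3.3976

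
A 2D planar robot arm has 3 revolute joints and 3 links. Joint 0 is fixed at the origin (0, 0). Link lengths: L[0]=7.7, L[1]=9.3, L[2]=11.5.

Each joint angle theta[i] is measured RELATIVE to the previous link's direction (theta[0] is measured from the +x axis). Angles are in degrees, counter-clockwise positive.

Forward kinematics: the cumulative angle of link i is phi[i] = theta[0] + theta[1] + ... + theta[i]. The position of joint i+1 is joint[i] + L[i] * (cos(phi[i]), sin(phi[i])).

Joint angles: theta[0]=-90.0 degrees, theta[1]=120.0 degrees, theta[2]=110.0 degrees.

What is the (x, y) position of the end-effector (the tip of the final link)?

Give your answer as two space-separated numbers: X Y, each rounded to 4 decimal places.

joint[0] = (0.0000, 0.0000)  (base)
link 0: phi[0] = -90 = -90 deg
  cos(-90 deg) = 0.0000, sin(-90 deg) = -1.0000
  joint[1] = (0.0000, 0.0000) + 7.7 * (0.0000, -1.0000) = (0.0000 + 0.0000, 0.0000 + -7.7000) = (0.0000, -7.7000)
link 1: phi[1] = -90 + 120 = 30 deg
  cos(30 deg) = 0.8660, sin(30 deg) = 0.5000
  joint[2] = (0.0000, -7.7000) + 9.3 * (0.8660, 0.5000) = (0.0000 + 8.0540, -7.7000 + 4.6500) = (8.0540, -3.0500)
link 2: phi[2] = -90 + 120 + 110 = 140 deg
  cos(140 deg) = -0.7660, sin(140 deg) = 0.6428
  joint[3] = (8.0540, -3.0500) + 11.5 * (-0.7660, 0.6428) = (8.0540 + -8.8095, -3.0500 + 7.3921) = (-0.7555, 4.3421)
End effector: (-0.7555, 4.3421)

Answer: -0.7555 4.3421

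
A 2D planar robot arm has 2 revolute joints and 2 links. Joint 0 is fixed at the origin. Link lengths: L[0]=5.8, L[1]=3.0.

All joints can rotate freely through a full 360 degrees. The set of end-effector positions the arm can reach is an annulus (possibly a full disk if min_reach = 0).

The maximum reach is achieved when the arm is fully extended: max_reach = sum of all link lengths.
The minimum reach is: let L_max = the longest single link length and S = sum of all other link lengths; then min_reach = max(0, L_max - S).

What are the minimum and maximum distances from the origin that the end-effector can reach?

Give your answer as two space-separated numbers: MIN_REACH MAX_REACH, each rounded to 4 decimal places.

Answer: 2.8000 8.8000

Derivation:
Link lengths: [5.8, 3.0]
max_reach = 5.8 + 3 = 8.8
L_max = max([5.8, 3.0]) = 5.8
S (sum of others) = 8.8 - 5.8 = 3
min_reach = max(0, 5.8 - 3) = max(0, 2.8) = 2.8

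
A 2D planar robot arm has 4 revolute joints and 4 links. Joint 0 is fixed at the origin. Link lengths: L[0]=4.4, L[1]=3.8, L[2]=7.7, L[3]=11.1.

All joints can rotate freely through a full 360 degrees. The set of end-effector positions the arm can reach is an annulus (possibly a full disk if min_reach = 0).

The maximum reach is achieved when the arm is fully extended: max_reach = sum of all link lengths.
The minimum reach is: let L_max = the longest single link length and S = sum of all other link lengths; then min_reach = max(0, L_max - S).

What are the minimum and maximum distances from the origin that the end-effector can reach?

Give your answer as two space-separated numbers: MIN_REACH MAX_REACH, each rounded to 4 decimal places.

Link lengths: [4.4, 3.8, 7.7, 11.1]
max_reach = 4.4 + 3.8 + 7.7 + 11.1 = 27
L_max = max([4.4, 3.8, 7.7, 11.1]) = 11.1
S (sum of others) = 27 - 11.1 = 15.9
min_reach = max(0, 11.1 - 15.9) = max(0, -4.8) = 0

Answer: 0.0000 27.0000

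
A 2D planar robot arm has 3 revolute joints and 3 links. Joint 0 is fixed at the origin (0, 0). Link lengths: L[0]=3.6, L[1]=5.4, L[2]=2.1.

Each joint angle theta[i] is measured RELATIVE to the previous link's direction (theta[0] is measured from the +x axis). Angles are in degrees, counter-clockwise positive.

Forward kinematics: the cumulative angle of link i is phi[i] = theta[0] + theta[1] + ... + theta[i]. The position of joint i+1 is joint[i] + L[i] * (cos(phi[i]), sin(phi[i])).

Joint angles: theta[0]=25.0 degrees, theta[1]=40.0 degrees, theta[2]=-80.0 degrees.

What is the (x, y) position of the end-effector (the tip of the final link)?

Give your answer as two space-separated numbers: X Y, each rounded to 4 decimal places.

Answer: 7.5733 5.8720

Derivation:
joint[0] = (0.0000, 0.0000)  (base)
link 0: phi[0] = 25 = 25 deg
  cos(25 deg) = 0.9063, sin(25 deg) = 0.4226
  joint[1] = (0.0000, 0.0000) + 3.6 * (0.9063, 0.4226) = (0.0000 + 3.2627, 0.0000 + 1.5214) = (3.2627, 1.5214)
link 1: phi[1] = 25 + 40 = 65 deg
  cos(65 deg) = 0.4226, sin(65 deg) = 0.9063
  joint[2] = (3.2627, 1.5214) + 5.4 * (0.4226, 0.9063) = (3.2627 + 2.2821, 1.5214 + 4.8941) = (5.5448, 6.4155)
link 2: phi[2] = 25 + 40 + -80 = -15 deg
  cos(-15 deg) = 0.9659, sin(-15 deg) = -0.2588
  joint[3] = (5.5448, 6.4155) + 2.1 * (0.9659, -0.2588) = (5.5448 + 2.0284, 6.4155 + -0.5435) = (7.5733, 5.8720)
End effector: (7.5733, 5.8720)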